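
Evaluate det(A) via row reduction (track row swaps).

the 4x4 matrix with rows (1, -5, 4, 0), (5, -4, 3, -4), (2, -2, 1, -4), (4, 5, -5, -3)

Forward elimination:
R2 <- R2 - (5)*R1:  [   0   21  -17   -4 ]
R3 <- R3 - (2)*R1:  [  0   8  -7  -4 ]
R4 <- R4 - (4)*R1:  [   0   25  -21   -3 ]
R3 <- R3 - (8/21)*R2:  [      0       0  -11/21  -52/21 ]
R4 <- R4 - (25/21)*R2:  [      0       0  -16/21   37/21 ]
R4 <- R4 - (16/11)*R3:  [     0      0      0  59/11 ]
Upper-triangular form:
[ 1  -5       4       0 ]
[ 0  21     -17      -4 ]
[ 0   0  -11/21  -52/21 ]
[ 0   0       0   59/11 ]
det(A) = (-1)^0 * (1) * (21) * (-11/21) * (59/11) = -59  (0 row swaps -> sign +1)

det(A) = -59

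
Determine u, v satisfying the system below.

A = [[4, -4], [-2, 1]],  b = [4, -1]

(0, -1)

Forward elimination on [A|b]:
R2 <- R2 - (-1/2)*R1:  [  0  -1   1 ]
Row echelon form:
[ 4  -4  |  4 ]
[ 0  -1  |  1 ]
Back-substitution:
v = (1) / -1 = -1
u = (4 - (-4)*(-1)) / 4 = 0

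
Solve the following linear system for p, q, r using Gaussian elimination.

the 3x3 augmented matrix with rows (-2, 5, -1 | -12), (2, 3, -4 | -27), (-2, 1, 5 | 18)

(-3, -3, 3)

Forward elimination on [A|b]:
R2 <- R2 - (-1)*R1:  [   0    8   -5  -39 ]
R3 <- R3 - (1)*R1:  [  0  -4   6  30 ]
R3 <- R3 - (-1/2)*R2:  [    0     0   7/2  21/2 ]
Row echelon form:
[ -2  5   -1  |   -12 ]
[  0  8   -5  |   -39 ]
[  0  0  7/2  |  21/2 ]
Back-substitution:
r = (21/2) / (7/2) = 3
q = (-39 - (-5)*(3)) / 8 = -3
p = (-12 - (5)*(-3) - (-1)*(3)) / -2 = -3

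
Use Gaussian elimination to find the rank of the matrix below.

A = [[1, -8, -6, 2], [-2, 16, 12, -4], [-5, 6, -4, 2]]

Row reduction:
R2 <- R2 - (-2)*R1:  [ 0  0  0  0 ]
R3 <- R3 - (-5)*R1:  [   0  -34  -34   12 ]
R2 <-> R3   (pivot in column 2 was zero)
[ 1   -8   -6   2 ]
[ 0  -34  -34  12 ]
[ 0    0    0   0 ]
Row echelon form:
[ 1   -8   -6   2 ]
[ 0  -34  -34  12 ]
[ 0    0    0   0 ]
Nonzero rows / pivot columns: 2

rank(A) = 2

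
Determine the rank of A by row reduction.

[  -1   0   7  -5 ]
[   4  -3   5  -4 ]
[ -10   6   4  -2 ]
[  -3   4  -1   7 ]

rank(A) = 3

Row reduction:
R2 <- R2 - (-4)*R1:  [   0   -3   33  -24 ]
R3 <- R3 - (10)*R1:  [   0    6  -66   48 ]
R4 <- R4 - (3)*R1:  [   0    4  -22   22 ]
R3 <- R3 - (-2)*R2:  [ 0  0  0  0 ]
R4 <- R4 - (-4/3)*R2:  [   0    0   22  -10 ]
R3 <-> R4   (pivot in column 3 was zero)
[ -1   0   7   -5 ]
[  0  -3  33  -24 ]
[  0   0  22  -10 ]
[  0   0   0    0 ]
Row echelon form:
[ -1   0   7   -5 ]
[  0  -3  33  -24 ]
[  0   0  22  -10 ]
[  0   0   0    0 ]
Nonzero rows / pivot columns: 3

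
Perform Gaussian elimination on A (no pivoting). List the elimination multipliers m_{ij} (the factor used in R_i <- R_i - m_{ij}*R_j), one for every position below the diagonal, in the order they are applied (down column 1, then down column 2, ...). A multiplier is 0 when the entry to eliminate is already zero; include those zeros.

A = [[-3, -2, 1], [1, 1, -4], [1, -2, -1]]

Forward elimination:
R2 <- R2 - (-1/3)*R1:  [     0    1/3  -11/3 ]
R3 <- R3 - (-1/3)*R1:  [    0  -8/3  -2/3 ]
R3 <- R3 - (-8)*R2:  [   0    0  -30 ]
Multipliers (in order of application): m_{21} = -1/3, m_{31} = -1/3, m_{32} = -8

multipliers: -1/3, -1/3, -8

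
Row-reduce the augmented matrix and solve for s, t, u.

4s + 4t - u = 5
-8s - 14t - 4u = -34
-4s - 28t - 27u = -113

Forward elimination on [A|b]:
R2 <- R2 - (-2)*R1:  [   0   -6   -6  -24 ]
R3 <- R3 - (-1)*R1:  [    0   -24   -28  -108 ]
R3 <- R3 - (4)*R2:  [   0    0   -4  -12 ]
Row echelon form:
[ 4   4  -1  |    5 ]
[ 0  -6  -6  |  -24 ]
[ 0   0  -4  |  -12 ]
Back-substitution:
u = (-12) / -4 = 3
t = (-24 - (-6)*(3)) / -6 = 1
s = (5 - (4)*(1) - (-1)*(3)) / 4 = 1

(1, 1, 3)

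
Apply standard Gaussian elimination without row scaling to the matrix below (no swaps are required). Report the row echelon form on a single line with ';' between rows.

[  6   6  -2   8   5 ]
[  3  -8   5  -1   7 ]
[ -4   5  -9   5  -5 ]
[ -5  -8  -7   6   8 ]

REF = [6 6 -2 8 5; 0 -11 6 -5 9/2; 0 0 -179/33 206/33 133/66; 0 0 0 389/179 1273/179]

Forward elimination:
R2 <- R2 - (1/2)*R1:  [   0  -11    6   -5  9/2 ]
R3 <- R3 - (-2/3)*R1:  [     0      9  -31/3   31/3   -5/3 ]
R4 <- R4 - (-5/6)*R1:  [     0     -3  -26/3   38/3   73/6 ]
R3 <- R3 - (-9/11)*R2:  [       0        0  -179/33   206/33   133/66 ]
R4 <- R4 - (3/11)*R2:  [       0        0  -340/33   463/33   361/33 ]
R4 <- R4 - (340/179)*R3:  [        0         0         0   389/179  1273/179 ]
Row echelon form:
[ 6    6       -2        8         5 ]
[ 0  -11        6       -5       9/2 ]
[ 0    0  -179/33   206/33    133/66 ]
[ 0    0        0  389/179  1273/179 ]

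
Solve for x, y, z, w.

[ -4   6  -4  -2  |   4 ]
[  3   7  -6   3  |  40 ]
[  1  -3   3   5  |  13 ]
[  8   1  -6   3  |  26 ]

Forward elimination on [A|b]:
R2 <- R2 - (-3/4)*R1:  [    0  23/2    -9   3/2    43 ]
R3 <- R3 - (-1/4)*R1:  [    0  -3/2     2   9/2    14 ]
R4 <- R4 - (-2)*R1:  [   0   13  -14   -1   34 ]
R3 <- R3 - (-3/23)*R2:  [      0       0   19/23  108/23  451/23 ]
R4 <- R4 - (26/23)*R2:  [       0        0   -88/23   -62/23  -336/23 ]
R4 <- R4 - (-88/19)*R3:  [       0        0        0   362/19  1448/19 ]
Row echelon form:
[ -4     6     -4      -2  |        4 ]
[  0  23/2     -9     3/2  |       43 ]
[  0     0  19/23  108/23  |   451/23 ]
[  0     0      0  362/19  |  1448/19 ]
Back-substitution:
w = (1448/19) / (362/19) = 4
z = (451/23 - (108/23)*(4)) / (19/23) = 1
y = (43 - (-9)*(1) - (3/2)*(4)) / (23/2) = 4
x = (4 - (6)*(4) - (-4)*(1) - (-2)*(4)) / -4 = 2

(2, 4, 1, 4)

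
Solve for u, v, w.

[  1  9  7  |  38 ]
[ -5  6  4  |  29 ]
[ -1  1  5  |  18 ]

Forward elimination on [A|b]:
R2 <- R2 - (-5)*R1:  [   0   51   39  219 ]
R3 <- R3 - (-1)*R1:  [  0  10  12  56 ]
R3 <- R3 - (10/51)*R2:  [      0       0   74/17  222/17 ]
Row echelon form:
[ 1   9      7  |      38 ]
[ 0  51     39  |     219 ]
[ 0   0  74/17  |  222/17 ]
Back-substitution:
w = (222/17) / (74/17) = 3
v = (219 - (39)*(3)) / 51 = 2
u = (38 - (9)*(2) - (7)*(3)) / 1 = -1

(-1, 2, 3)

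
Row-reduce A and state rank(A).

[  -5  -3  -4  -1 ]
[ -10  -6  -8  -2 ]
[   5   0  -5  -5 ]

Row reduction:
R2 <- R2 - (2)*R1:  [ 0  0  0  0 ]
R3 <- R3 - (-1)*R1:  [  0  -3  -9  -6 ]
R2 <-> R3   (pivot in column 2 was zero)
[ -5  -3  -4  -1 ]
[  0  -3  -9  -6 ]
[  0   0   0   0 ]
Row echelon form:
[ -5  -3  -4  -1 ]
[  0  -3  -9  -6 ]
[  0   0   0   0 ]
Nonzero rows / pivot columns: 2

rank(A) = 2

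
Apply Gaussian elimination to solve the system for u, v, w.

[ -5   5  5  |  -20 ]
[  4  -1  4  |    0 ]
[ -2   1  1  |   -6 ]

Forward elimination on [A|b]:
R2 <- R2 - (-4/5)*R1:  [   0    3    8  -16 ]
R3 <- R3 - (2/5)*R1:  [  0  -1  -1   2 ]
R3 <- R3 - (-1/3)*R2:  [     0      0    5/3  -10/3 ]
Row echelon form:
[ -5  5    5  |    -20 ]
[  0  3    8  |    -16 ]
[  0  0  5/3  |  -10/3 ]
Back-substitution:
w = (-10/3) / (5/3) = -2
v = (-16 - (8)*(-2)) / 3 = 0
u = (-20 - (5)*(0) - (5)*(-2)) / -5 = 2

(2, 0, -2)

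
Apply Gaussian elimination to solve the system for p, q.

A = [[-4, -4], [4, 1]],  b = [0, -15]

(-5, 5)

Forward elimination on [A|b]:
R2 <- R2 - (-1)*R1:  [   0   -3  -15 ]
Row echelon form:
[ -4  -4  |    0 ]
[  0  -3  |  -15 ]
Back-substitution:
q = (-15) / -3 = 5
p = (0 - (-4)*(5)) / -4 = -5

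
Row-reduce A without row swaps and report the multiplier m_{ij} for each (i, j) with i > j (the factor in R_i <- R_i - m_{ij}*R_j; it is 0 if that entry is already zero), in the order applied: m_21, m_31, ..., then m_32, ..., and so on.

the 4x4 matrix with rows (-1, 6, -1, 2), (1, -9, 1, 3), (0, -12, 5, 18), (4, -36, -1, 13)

multipliers: -1, 0, -4, 4, 4, -1

Forward elimination:
R2 <- R2 - (-1)*R1:  [  0  -3   0   5 ]
R3: entry in column 1 is already 0 -> m_{31} = 0 (no row operation needed)
R4 <- R4 - (-4)*R1:  [   0  -12   -5   21 ]
R3 <- R3 - (4)*R2:  [  0   0   5  -2 ]
R4 <- R4 - (4)*R2:  [  0   0  -5   1 ]
R4 <- R4 - (-1)*R3:  [  0   0   0  -1 ]
Multipliers (in order of application): m_{21} = -1, m_{31} = 0, m_{41} = -4, m_{32} = 4, m_{42} = 4, m_{43} = -1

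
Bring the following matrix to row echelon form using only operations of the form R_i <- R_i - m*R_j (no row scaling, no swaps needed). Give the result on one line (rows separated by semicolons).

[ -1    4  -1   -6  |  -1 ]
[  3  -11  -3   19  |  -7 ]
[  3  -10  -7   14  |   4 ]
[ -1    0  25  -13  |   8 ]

Forward elimination:
R2 <- R2 - (-3)*R1:  [   0    1   -6    1  -10 ]
R3 <- R3 - (-3)*R1:  [   0    2  -10   -4    1 ]
R4 <- R4 - (1)*R1:  [  0  -4  26  -7   9 ]
R3 <- R3 - (2)*R2:  [  0   0   2  -6  21 ]
R4 <- R4 - (-4)*R2:  [   0    0    2   -3  -31 ]
R4 <- R4 - (1)*R3:  [   0    0    0    3  -52 ]
Row echelon form:
[ -1  4  -1  -6  |   -1 ]
[  0  1  -6   1  |  -10 ]
[  0  0   2  -6  |   21 ]
[  0  0   0   3  |  -52 ]

REF = [-1 4 -1 -6 -1; 0 1 -6 1 -10; 0 0 2 -6 21; 0 0 0 3 -52]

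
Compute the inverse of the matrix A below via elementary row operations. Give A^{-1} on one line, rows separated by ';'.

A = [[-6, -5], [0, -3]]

inverse = [-1/6 5/18; 0 -1/3]

Gauss-Jordan on [A | I]:
R1 <- (1/-6)*R1:  [    1   5/6  |  -1/6     0 ]
R2 <- (1/-3)*R2:  [    0     1  |     0  -1/3 ]
R1 <- R1 - (5/6)*R2:  [    1     0  |  -1/6  5/18 ]
Right block of [I | A^{-1}] is the inverse:
[ -1/6  5/18 ]
[    0  -1/3 ]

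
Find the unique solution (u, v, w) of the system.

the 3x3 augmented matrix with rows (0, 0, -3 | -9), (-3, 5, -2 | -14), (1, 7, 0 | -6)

(1, -1, 3)

Forward elimination on [A|b]:
R1 <-> R2   (pivot in column 1 was zero)
[ -3  5  -2  -14 ]
[  0  0  -3   -9 ]
[  1  7   0   -6 ]
R3 <- R3 - (-1/3)*R1:  [     0   26/3   -2/3  -32/3 ]
R2 <-> R3   (pivot in column 2 was zero)
[ -3     5    -2    -14 ]
[  0  26/3  -2/3  -32/3 ]
[  0     0    -3     -9 ]
Row echelon form:
[ -3     5    -2  |    -14 ]
[  0  26/3  -2/3  |  -32/3 ]
[  0     0    -3  |     -9 ]
Back-substitution:
w = (-9) / -3 = 3
v = (-32/3 - (-2/3)*(3)) / (26/3) = -1
u = (-14 - (5)*(-1) - (-2)*(3)) / -3 = 1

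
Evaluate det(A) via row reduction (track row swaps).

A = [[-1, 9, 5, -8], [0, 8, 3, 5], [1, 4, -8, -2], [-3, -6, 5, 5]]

Forward elimination:
R3 <- R3 - (-1)*R1:  [   0   13   -3  -10 ]
R4 <- R4 - (3)*R1:  [   0  -33  -10   29 ]
R3 <- R3 - (13/8)*R2:  [      0       0   -63/8  -145/8 ]
R4 <- R4 - (-33/8)*R2:  [     0      0   19/8  397/8 ]
R4 <- R4 - (-19/63)*R3:  [       0        0        0  2782/63 ]
Upper-triangular form:
[ -1  9      5       -8 ]
[  0  8      3        5 ]
[  0  0  -63/8   -145/8 ]
[  0  0      0  2782/63 ]
det(A) = (-1)^0 * (-1) * (8) * (-63/8) * (2782/63) = 2782  (0 row swaps -> sign +1)

det(A) = 2782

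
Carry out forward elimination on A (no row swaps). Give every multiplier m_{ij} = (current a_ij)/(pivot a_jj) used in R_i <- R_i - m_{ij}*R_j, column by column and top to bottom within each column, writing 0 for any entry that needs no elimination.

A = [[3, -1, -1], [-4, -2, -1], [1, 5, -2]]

Forward elimination:
R2 <- R2 - (-4/3)*R1:  [     0  -10/3   -7/3 ]
R3 <- R3 - (1/3)*R1:  [    0  16/3  -5/3 ]
R3 <- R3 - (-8/5)*R2:  [     0      0  -27/5 ]
Multipliers (in order of application): m_{21} = -4/3, m_{31} = 1/3, m_{32} = -8/5

multipliers: -4/3, 1/3, -8/5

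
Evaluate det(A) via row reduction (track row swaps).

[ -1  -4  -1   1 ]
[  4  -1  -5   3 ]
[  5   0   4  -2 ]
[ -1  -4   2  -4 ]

Forward elimination:
R2 <- R2 - (-4)*R1:  [   0  -17   -9    7 ]
R3 <- R3 - (-5)*R1:  [   0  -20   -1    3 ]
R4 <- R4 - (1)*R1:  [  0   0   3  -5 ]
R3 <- R3 - (20/17)*R2:  [      0       0  163/17  -89/17 ]
R4 <- R4 - (51/163)*R3:  [        0         0         0  -548/163 ]
Upper-triangular form:
[ -1   -4      -1         1 ]
[  0  -17      -9         7 ]
[  0    0  163/17    -89/17 ]
[  0    0       0  -548/163 ]
det(A) = (-1)^0 * (-1) * (-17) * (163/17) * (-548/163) = -548  (0 row swaps -> sign +1)

det(A) = -548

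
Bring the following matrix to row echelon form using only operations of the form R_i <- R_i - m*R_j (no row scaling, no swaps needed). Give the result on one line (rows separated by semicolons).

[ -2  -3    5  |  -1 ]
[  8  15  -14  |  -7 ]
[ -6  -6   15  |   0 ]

Forward elimination:
R2 <- R2 - (-4)*R1:  [   0    3    6  -11 ]
R3 <- R3 - (3)*R1:  [ 0  3  0  3 ]
R3 <- R3 - (1)*R2:  [  0   0  -6  14 ]
Row echelon form:
[ -2  -3   5  |   -1 ]
[  0   3   6  |  -11 ]
[  0   0  -6  |   14 ]

REF = [-2 -3 5 -1; 0 3 6 -11; 0 0 -6 14]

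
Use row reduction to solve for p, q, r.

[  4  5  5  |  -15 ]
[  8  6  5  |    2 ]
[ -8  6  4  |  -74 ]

Forward elimination on [A|b]:
R2 <- R2 - (2)*R1:  [  0  -4  -5  32 ]
R3 <- R3 - (-2)*R1:  [    0    16    14  -104 ]
R3 <- R3 - (-4)*R2:  [  0   0  -6  24 ]
Row echelon form:
[ 4   5   5  |  -15 ]
[ 0  -4  -5  |   32 ]
[ 0   0  -6  |   24 ]
Back-substitution:
r = (24) / -6 = -4
q = (32 - (-5)*(-4)) / -4 = -3
p = (-15 - (5)*(-3) - (5)*(-4)) / 4 = 5

(5, -3, -4)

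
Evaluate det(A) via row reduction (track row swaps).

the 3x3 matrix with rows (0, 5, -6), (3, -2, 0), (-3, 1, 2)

Forward elimination:
R1 <-> R2   (pivot in column 1 was zero)
[  3  -2   0 ]
[  0   5  -6 ]
[ -3   1   2 ]
R3 <- R3 - (-1)*R1:  [  0  -1   2 ]
R3 <- R3 - (-1/5)*R2:  [   0    0  4/5 ]
Upper-triangular form:
[ 3  -2    0 ]
[ 0   5   -6 ]
[ 0   0  4/5 ]
det(A) = (-1)^1 * (3) * (5) * (4/5) = -12  (1 row swap -> sign -1)

det(A) = -12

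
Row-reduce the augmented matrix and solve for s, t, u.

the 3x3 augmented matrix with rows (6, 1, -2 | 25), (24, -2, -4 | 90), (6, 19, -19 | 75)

(3, -1, -4)

Forward elimination on [A|b]:
R2 <- R2 - (4)*R1:  [   0   -6    4  -10 ]
R3 <- R3 - (1)*R1:  [   0   18  -17   50 ]
R3 <- R3 - (-3)*R2:  [  0   0  -5  20 ]
Row echelon form:
[ 6   1  -2  |   25 ]
[ 0  -6   4  |  -10 ]
[ 0   0  -5  |   20 ]
Back-substitution:
u = (20) / -5 = -4
t = (-10 - (4)*(-4)) / -6 = -1
s = (25 - (1)*(-1) - (-2)*(-4)) / 6 = 3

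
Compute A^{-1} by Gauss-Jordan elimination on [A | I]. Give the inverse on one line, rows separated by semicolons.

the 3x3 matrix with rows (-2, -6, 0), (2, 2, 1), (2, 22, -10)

Gauss-Jordan on [A | I]:
R1 <- (1/-2)*R1:  [    1     3     0  |  -1/2     0     0 ]
R2 <- R2 - (2)*R1:  [  0  -4   1  |   1   1   0 ]
R3 <- R3 - (2)*R1:  [   0   16  -10  |    1    0    1 ]
R2 <- (1/-4)*R2:  [    0     1  -1/4  |  -1/4  -1/4     0 ]
R1 <- R1 - (3)*R2:  [   1    0  3/4  |  1/4  3/4    0 ]
R3 <- R3 - (16)*R2:  [  0   0  -6  |   5   4   1 ]
R3 <- (1/-6)*R3:  [    0     0     1  |  -5/6  -2/3  -1/6 ]
R1 <- R1 - (3/4)*R3:  [   1    0    0  |  7/8  5/4  1/8 ]
R2 <- R2 - (-1/4)*R3:  [      0       1       0  |  -11/24   -5/12   -1/24 ]
Right block of [I | A^{-1}] is the inverse:
[    7/8    5/4    1/8 ]
[ -11/24  -5/12  -1/24 ]
[   -5/6   -2/3   -1/6 ]

inverse = [7/8 5/4 1/8; -11/24 -5/12 -1/24; -5/6 -2/3 -1/6]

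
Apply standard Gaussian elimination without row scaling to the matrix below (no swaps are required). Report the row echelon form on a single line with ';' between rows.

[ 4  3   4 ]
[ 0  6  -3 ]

REF = [4 3 4; 0 6 -3]

Forward elimination:
Row echelon form:
[ 4  3   4 ]
[ 0  6  -3 ]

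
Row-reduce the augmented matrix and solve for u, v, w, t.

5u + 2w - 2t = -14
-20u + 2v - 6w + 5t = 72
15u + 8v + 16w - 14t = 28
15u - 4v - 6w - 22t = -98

(-4, 5, 3, 0)

Forward elimination on [A|b]:
R2 <- R2 - (-4)*R1:  [  0   2   2  -3  16 ]
R3 <- R3 - (3)*R1:  [  0   8  10  -8  70 ]
R4 <- R4 - (3)*R1:  [   0   -4  -12  -16  -56 ]
R3 <- R3 - (4)*R2:  [ 0  0  2  4  6 ]
R4 <- R4 - (-2)*R2:  [   0    0   -8  -22  -24 ]
R4 <- R4 - (-4)*R3:  [  0   0   0  -6   0 ]
Row echelon form:
[ 5  0  2  -2  |  -14 ]
[ 0  2  2  -3  |   16 ]
[ 0  0  2   4  |    6 ]
[ 0  0  0  -6  |    0 ]
Back-substitution:
t = (0) / -6 = 0
w = (6 - (4)*(0)) / 2 = 3
v = (16 - (2)*(3) - (-3)*(0)) / 2 = 5
u = (-14 - (2)*(3) - (-2)*(0)) / 5 = -4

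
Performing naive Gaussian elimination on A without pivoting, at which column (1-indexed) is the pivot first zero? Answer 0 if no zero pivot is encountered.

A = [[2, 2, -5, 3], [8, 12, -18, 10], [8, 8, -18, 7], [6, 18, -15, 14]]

first zero-pivot column = 0

Naive forward elimination:
R2 <- R2 - (4)*R1:  [  0   4   2  -2 ]
R3 <- R3 - (4)*R1:  [  0   0   2  -5 ]
R4 <- R4 - (3)*R1:  [  0  12   0   5 ]
R4 <- R4 - (3)*R2:  [  0   0  -6  11 ]
R4 <- R4 - (-3)*R3:  [  0   0   0  -4 ]
All pivots nonzero; naive elimination completes without hitting a zero pivot.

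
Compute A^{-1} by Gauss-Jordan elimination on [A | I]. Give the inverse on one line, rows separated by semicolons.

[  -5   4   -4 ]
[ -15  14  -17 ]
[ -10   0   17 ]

Gauss-Jordan on [A | I]:
R1 <- (1/-5)*R1:  [    1  -4/5   4/5  |  -1/5     0     0 ]
R2 <- R2 - (-15)*R1:  [  0   2  -5  |  -3   1   0 ]
R3 <- R3 - (-10)*R1:  [  0  -8  25  |  -2   0   1 ]
R2 <- (1/2)*R2:  [    0     1  -5/2  |  -3/2   1/2     0 ]
R1 <- R1 - (-4/5)*R2:  [    1     0  -6/5  |  -7/5   2/5     0 ]
R3 <- R3 - (-8)*R2:  [   0    0    5  |  -14    4    1 ]
R3 <- (1/5)*R3:  [     0      0      1  |  -14/5    4/5    1/5 ]
R1 <- R1 - (-6/5)*R3:  [       1        0        0  |  -119/25    34/25     6/25 ]
R2 <- R2 - (-5/2)*R3:  [     0      1      0  |  -17/2    5/2    1/2 ]
Right block of [I | A^{-1}] is the inverse:
[ -119/25  34/25  6/25 ]
[   -17/2    5/2   1/2 ]
[   -14/5    4/5   1/5 ]

inverse = [-119/25 34/25 6/25; -17/2 5/2 1/2; -14/5 4/5 1/5]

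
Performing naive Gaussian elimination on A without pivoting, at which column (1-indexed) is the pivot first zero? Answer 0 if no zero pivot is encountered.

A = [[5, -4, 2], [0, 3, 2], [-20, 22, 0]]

Naive forward elimination:
R3 <- R3 - (-4)*R1:  [ 0  6  8 ]
R3 <- R3 - (2)*R2:  [ 0  0  4 ]
All pivots nonzero; naive elimination completes without hitting a zero pivot.

first zero-pivot column = 0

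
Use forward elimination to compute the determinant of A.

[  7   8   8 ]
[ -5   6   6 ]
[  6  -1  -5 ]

Forward elimination:
R2 <- R2 - (-5/7)*R1:  [    0  82/7  82/7 ]
R3 <- R3 - (6/7)*R1:  [     0  -55/7  -83/7 ]
R3 <- R3 - (-55/82)*R2:  [  0   0  -4 ]
Upper-triangular form:
[ 7     8     8 ]
[ 0  82/7  82/7 ]
[ 0     0    -4 ]
det(A) = (-1)^0 * (7) * (82/7) * (-4) = -328  (0 row swaps -> sign +1)

det(A) = -328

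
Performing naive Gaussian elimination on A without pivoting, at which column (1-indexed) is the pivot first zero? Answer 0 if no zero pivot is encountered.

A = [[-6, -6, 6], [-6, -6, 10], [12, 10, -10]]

first zero-pivot column = 2

Naive forward elimination:
R2 <- R2 - (1)*R1:  [ 0  0  4 ]
R3 <- R3 - (-2)*R1:  [  0  -2   2 ]
Matrix at this point:
[ -6  -6  6 ]
[  0   0  4 ]
[  0  -2  2 ]
Pivot entry (2,2) is zero but row 3 has -2 in column 2 -> naive elimination stops; a row interchange (e.g. R2 <-> R3) would be required here.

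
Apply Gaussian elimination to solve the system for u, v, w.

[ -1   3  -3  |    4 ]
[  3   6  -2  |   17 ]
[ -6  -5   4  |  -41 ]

(5, -1, -4)

Forward elimination on [A|b]:
R2 <- R2 - (-3)*R1:  [   0   15  -11   29 ]
R3 <- R3 - (6)*R1:  [   0  -23   22  -65 ]
R3 <- R3 - (-23/15)*R2:  [       0        0    77/15  -308/15 ]
Row echelon form:
[ -1   3     -3  |        4 ]
[  0  15    -11  |       29 ]
[  0   0  77/15  |  -308/15 ]
Back-substitution:
w = (-308/15) / (77/15) = -4
v = (29 - (-11)*(-4)) / 15 = -1
u = (4 - (3)*(-1) - (-3)*(-4)) / -1 = 5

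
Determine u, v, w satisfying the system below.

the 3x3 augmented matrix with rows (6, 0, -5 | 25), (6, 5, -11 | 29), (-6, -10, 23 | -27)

Forward elimination on [A|b]:
R2 <- R2 - (1)*R1:  [  0   5  -6   4 ]
R3 <- R3 - (-1)*R1:  [   0  -10   18   -2 ]
R3 <- R3 - (-2)*R2:  [ 0  0  6  6 ]
Row echelon form:
[ 6  0  -5  |  25 ]
[ 0  5  -6  |   4 ]
[ 0  0   6  |   6 ]
Back-substitution:
w = (6) / 6 = 1
v = (4 - (-6)*(1)) / 5 = 2
u = (25 - (-5)*(1)) / 6 = 5

(5, 2, 1)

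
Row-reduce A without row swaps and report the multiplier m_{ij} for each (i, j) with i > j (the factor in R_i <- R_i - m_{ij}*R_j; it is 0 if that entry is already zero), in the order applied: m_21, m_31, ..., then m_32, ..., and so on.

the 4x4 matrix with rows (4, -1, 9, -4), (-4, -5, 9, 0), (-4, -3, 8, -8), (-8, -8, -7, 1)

Forward elimination:
R2 <- R2 - (-1)*R1:  [  0  -6  18  -4 ]
R3 <- R3 - (-1)*R1:  [   0   -4   17  -12 ]
R4 <- R4 - (-2)*R1:  [   0  -10   11   -7 ]
R3 <- R3 - (2/3)*R2:  [     0      0      5  -28/3 ]
R4 <- R4 - (5/3)*R2:  [    0     0   -19  -1/3 ]
R4 <- R4 - (-19/5)*R3:  [      0       0       0  -179/5 ]
Multipliers (in order of application): m_{21} = -1, m_{31} = -1, m_{41} = -2, m_{32} = 2/3, m_{42} = 5/3, m_{43} = -19/5

multipliers: -1, -1, -2, 2/3, 5/3, -19/5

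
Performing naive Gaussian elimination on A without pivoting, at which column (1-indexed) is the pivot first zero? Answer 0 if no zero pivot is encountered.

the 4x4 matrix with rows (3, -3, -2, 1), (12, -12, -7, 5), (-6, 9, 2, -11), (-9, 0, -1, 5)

Naive forward elimination:
R2 <- R2 - (4)*R1:  [ 0  0  1  1 ]
R3 <- R3 - (-2)*R1:  [  0   3  -2  -9 ]
R4 <- R4 - (-3)*R1:  [  0  -9  -7   8 ]
Matrix at this point:
[ 3  -3  -2   1 ]
[ 0   0   1   1 ]
[ 0   3  -2  -9 ]
[ 0  -9  -7   8 ]
Pivot entry (2,2) is zero but row 3 has 3 in column 2 -> naive elimination stops; a row interchange (e.g. R2 <-> R3) would be required here.

first zero-pivot column = 2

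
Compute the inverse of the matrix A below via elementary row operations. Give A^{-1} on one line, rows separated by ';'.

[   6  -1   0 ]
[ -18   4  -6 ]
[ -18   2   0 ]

inverse = [-1/3 0 -1/6; -3 0 -1; -1 -1/6 -1/6]

Gauss-Jordan on [A | I]:
R1 <- (1/6)*R1:  [    1  -1/6     0  |   1/6     0     0 ]
R2 <- R2 - (-18)*R1:  [  0   1  -6  |   3   1   0 ]
R3 <- R3 - (-18)*R1:  [  0  -1   0  |   3   0   1 ]
R1 <- R1 - (-1/6)*R2:  [   1    0   -1  |  2/3  1/6    0 ]
R3 <- R3 - (-1)*R2:  [  0   0  -6  |   6   1   1 ]
R3 <- (1/-6)*R3:  [    0     0     1  |    -1  -1/6  -1/6 ]
R1 <- R1 - (-1)*R3:  [    1     0     0  |  -1/3     0  -1/6 ]
R2 <- R2 - (-6)*R3:  [  0   1   0  |  -3   0  -1 ]
Right block of [I | A^{-1}] is the inverse:
[ -1/3     0  -1/6 ]
[   -3     0    -1 ]
[   -1  -1/6  -1/6 ]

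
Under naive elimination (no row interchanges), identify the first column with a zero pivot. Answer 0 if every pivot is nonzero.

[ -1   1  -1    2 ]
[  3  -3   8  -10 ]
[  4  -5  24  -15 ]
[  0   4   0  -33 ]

Naive forward elimination:
R2 <- R2 - (-3)*R1:  [  0   0   5  -4 ]
R3 <- R3 - (-4)*R1:  [  0  -1  20  -7 ]
Matrix at this point:
[ -1   1  -1    2 ]
[  0   0   5   -4 ]
[  0  -1  20   -7 ]
[  0   4   0  -33 ]
Pivot entry (2,2) is zero but row 3 has -1 in column 2 -> naive elimination stops; a row interchange (e.g. R2 <-> R3) would be required here.

first zero-pivot column = 2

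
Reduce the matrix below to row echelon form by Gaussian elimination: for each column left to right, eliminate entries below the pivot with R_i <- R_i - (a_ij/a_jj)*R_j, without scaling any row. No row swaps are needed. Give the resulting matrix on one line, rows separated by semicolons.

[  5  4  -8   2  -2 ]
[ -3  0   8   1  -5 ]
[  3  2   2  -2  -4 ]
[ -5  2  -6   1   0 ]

REF = [5 4 -8 2 -2; 0 12/5 16/5 11/5 -31/5; 0 0 22/3 -17/6 -23/6; 0 0 0 -11 2]

Forward elimination:
R2 <- R2 - (-3/5)*R1:  [     0   12/5   16/5   11/5  -31/5 ]
R3 <- R3 - (3/5)*R1:  [     0   -2/5   34/5  -16/5  -14/5 ]
R4 <- R4 - (-1)*R1:  [   0    6  -14    3   -2 ]
R3 <- R3 - (-1/6)*R2:  [     0      0   22/3  -17/6  -23/6 ]
R4 <- R4 - (5/2)*R2:  [    0     0   -22  -5/2  27/2 ]
R4 <- R4 - (-3)*R3:  [   0    0    0  -11    2 ]
Row echelon form:
[ 5     4    -8      2     -2 ]
[ 0  12/5  16/5   11/5  -31/5 ]
[ 0     0  22/3  -17/6  -23/6 ]
[ 0     0     0    -11      2 ]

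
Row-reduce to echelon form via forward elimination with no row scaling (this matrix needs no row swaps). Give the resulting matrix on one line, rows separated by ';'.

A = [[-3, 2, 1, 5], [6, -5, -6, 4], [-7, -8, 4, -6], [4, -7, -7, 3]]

Forward elimination:
R2 <- R2 - (-2)*R1:  [  0  -1  -4  14 ]
R3 <- R3 - (7/3)*R1:  [     0  -38/3    5/3  -53/3 ]
R4 <- R4 - (-4/3)*R1:  [     0  -13/3  -17/3   29/3 ]
R3 <- R3 - (38/3)*R2:  [     0      0  157/3   -195 ]
R4 <- R4 - (13/3)*R2:  [    0     0  35/3   -51 ]
R4 <- R4 - (35/157)*R3:  [         0          0          0  -1182/157 ]
Row echelon form:
[ -3   2      1          5 ]
[  0  -1     -4         14 ]
[  0   0  157/3       -195 ]
[  0   0      0  -1182/157 ]

REF = [-3 2 1 5; 0 -1 -4 14; 0 0 157/3 -195; 0 0 0 -1182/157]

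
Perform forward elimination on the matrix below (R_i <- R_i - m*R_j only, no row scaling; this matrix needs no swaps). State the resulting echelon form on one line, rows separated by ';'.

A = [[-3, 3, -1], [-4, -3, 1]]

REF = [-3 3 -1; 0 -7 7/3]

Forward elimination:
R2 <- R2 - (4/3)*R1:  [   0   -7  7/3 ]
Row echelon form:
[ -3   3   -1 ]
[  0  -7  7/3 ]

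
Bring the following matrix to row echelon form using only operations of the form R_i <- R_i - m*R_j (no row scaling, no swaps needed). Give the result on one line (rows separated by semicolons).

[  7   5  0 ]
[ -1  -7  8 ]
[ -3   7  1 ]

REF = [7 5 0; 0 -44/7 8; 0 0 139/11]

Forward elimination:
R2 <- R2 - (-1/7)*R1:  [     0  -44/7      8 ]
R3 <- R3 - (-3/7)*R1:  [    0  64/7     1 ]
R3 <- R3 - (-16/11)*R2:  [      0       0  139/11 ]
Row echelon form:
[ 7      5       0 ]
[ 0  -44/7       8 ]
[ 0      0  139/11 ]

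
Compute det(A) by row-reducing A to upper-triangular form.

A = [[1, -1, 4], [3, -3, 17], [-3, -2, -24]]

det(A) = 25

Forward elimination:
R2 <- R2 - (3)*R1:  [ 0  0  5 ]
R3 <- R3 - (-3)*R1:  [   0   -5  -12 ]
R2 <-> R3   (pivot in column 2 was zero)
[ 1  -1    4 ]
[ 0  -5  -12 ]
[ 0   0    5 ]
Upper-triangular form:
[ 1  -1    4 ]
[ 0  -5  -12 ]
[ 0   0    5 ]
det(A) = (-1)^1 * (1) * (-5) * (5) = 25  (1 row swap -> sign -1)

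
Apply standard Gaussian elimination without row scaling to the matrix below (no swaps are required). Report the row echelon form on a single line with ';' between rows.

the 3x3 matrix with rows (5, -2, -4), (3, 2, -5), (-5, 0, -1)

REF = [5 -2 -4; 0 16/5 -13/5; 0 0 -53/8]

Forward elimination:
R2 <- R2 - (3/5)*R1:  [     0   16/5  -13/5 ]
R3 <- R3 - (-1)*R1:  [  0  -2  -5 ]
R3 <- R3 - (-5/8)*R2:  [     0      0  -53/8 ]
Row echelon form:
[ 5    -2     -4 ]
[ 0  16/5  -13/5 ]
[ 0     0  -53/8 ]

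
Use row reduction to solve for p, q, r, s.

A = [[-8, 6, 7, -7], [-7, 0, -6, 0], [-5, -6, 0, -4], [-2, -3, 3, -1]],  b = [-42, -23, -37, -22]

(5, 2, -2, 0)

Forward elimination on [A|b]:
R2 <- R2 - (7/8)*R1:  [     0  -21/4  -97/8   49/8   55/4 ]
R3 <- R3 - (5/8)*R1:  [     0  -39/4  -35/8    3/8  -43/4 ]
R4 <- R4 - (1/4)*R1:  [     0   -9/2    5/4    3/4  -23/2 ]
R3 <- R3 - (13/7)*R2:  [      0       0   127/7     -11  -254/7 ]
R4 <- R4 - (6/7)*R2:  [      0       0  163/14    -9/2  -163/7 ]
R4 <- R4 - (163/254)*R3:  [       0        0        0  325/127        0 ]
Row echelon form:
[ -8      6      7       -7  |     -42 ]
[  0  -21/4  -97/8     49/8  |    55/4 ]
[  0      0  127/7      -11  |  -254/7 ]
[  0      0      0  325/127  |       0 ]
Back-substitution:
s = (0) / (325/127) = 0
r = (-254/7 - (-11)*(0)) / (127/7) = -2
q = (55/4 - (-97/8)*(-2) - (49/8)*(0)) / (-21/4) = 2
p = (-42 - (6)*(2) - (7)*(-2) - (-7)*(0)) / -8 = 5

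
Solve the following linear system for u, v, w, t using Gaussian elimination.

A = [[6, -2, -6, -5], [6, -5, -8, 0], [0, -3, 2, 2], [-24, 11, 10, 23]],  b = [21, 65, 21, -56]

(4, -5, -2, 5)

Forward elimination on [A|b]:
R2 <- R2 - (1)*R1:  [  0  -3  -2   5  44 ]
R4 <- R4 - (-4)*R1:  [   0    3  -14    3   28 ]
R3 <- R3 - (1)*R2:  [   0    0    4   -3  -23 ]
R4 <- R4 - (-1)*R2:  [   0    0  -16    8   72 ]
R4 <- R4 - (-4)*R3:  [   0    0    0   -4  -20 ]
Row echelon form:
[ 6  -2  -6  -5  |   21 ]
[ 0  -3  -2   5  |   44 ]
[ 0   0   4  -3  |  -23 ]
[ 0   0   0  -4  |  -20 ]
Back-substitution:
t = (-20) / -4 = 5
w = (-23 - (-3)*(5)) / 4 = -2
v = (44 - (-2)*(-2) - (5)*(5)) / -3 = -5
u = (21 - (-2)*(-5) - (-6)*(-2) - (-5)*(5)) / 6 = 4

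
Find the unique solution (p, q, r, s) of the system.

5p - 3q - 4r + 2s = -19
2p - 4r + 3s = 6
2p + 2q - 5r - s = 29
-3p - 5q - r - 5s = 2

(-4, 5, -5, -2)

Forward elimination on [A|b]:
R2 <- R2 - (2/5)*R1:  [     0    6/5  -12/5   11/5   68/5 ]
R3 <- R3 - (2/5)*R1:  [     0   16/5  -17/5   -9/5  183/5 ]
R4 <- R4 - (-3/5)*R1:  [     0  -34/5  -17/5  -19/5  -47/5 ]
R3 <- R3 - (8/3)*R2:  [     0      0      3  -23/3    1/3 ]
R4 <- R4 - (-17/3)*R2:  [     0      0    -17   26/3  203/3 ]
R4 <- R4 - (-17/3)*R3:  [      0       0       0  -313/9   626/9 ]
Row echelon form:
[ 5   -3     -4       2  |    -19 ]
[ 0  6/5  -12/5    11/5  |   68/5 ]
[ 0    0      3   -23/3  |    1/3 ]
[ 0    0      0  -313/9  |  626/9 ]
Back-substitution:
s = (626/9) / (-313/9) = -2
r = (1/3 - (-23/3)*(-2)) / 3 = -5
q = (68/5 - (-12/5)*(-5) - (11/5)*(-2)) / (6/5) = 5
p = (-19 - (-3)*(5) - (-4)*(-5) - (2)*(-2)) / 5 = -4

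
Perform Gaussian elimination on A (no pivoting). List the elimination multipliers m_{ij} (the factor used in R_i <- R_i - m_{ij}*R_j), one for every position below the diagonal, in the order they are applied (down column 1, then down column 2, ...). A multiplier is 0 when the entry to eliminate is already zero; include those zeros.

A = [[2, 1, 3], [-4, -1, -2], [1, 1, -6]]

multipliers: -2, 1/2, 1/2

Forward elimination:
R2 <- R2 - (-2)*R1:  [ 0  1  4 ]
R3 <- R3 - (1/2)*R1:  [     0    1/2  -15/2 ]
R3 <- R3 - (1/2)*R2:  [     0      0  -19/2 ]
Multipliers (in order of application): m_{21} = -2, m_{31} = 1/2, m_{32} = 1/2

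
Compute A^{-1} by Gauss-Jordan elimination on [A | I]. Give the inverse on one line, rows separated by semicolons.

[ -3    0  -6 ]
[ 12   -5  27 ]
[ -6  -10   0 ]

Gauss-Jordan on [A | I]:
R1 <- (1/-3)*R1:  [    1     0     2  |  -1/3     0     0 ]
R2 <- R2 - (12)*R1:  [  0  -5   3  |   4   1   0 ]
R3 <- R3 - (-6)*R1:  [   0  -10   12  |   -2    0    1 ]
R2 <- (1/-5)*R2:  [    0     1  -3/5  |  -4/5  -1/5     0 ]
R3 <- R3 - (-10)*R2:  [   0    0    6  |  -10   -2    1 ]
R3 <- (1/6)*R3:  [    0     0     1  |  -5/3  -1/3   1/6 ]
R1 <- R1 - (2)*R3:  [    1     0     0  |     3   2/3  -1/3 ]
R2 <- R2 - (-3/5)*R3:  [    0     1     0  |  -9/5  -2/5  1/10 ]
Right block of [I | A^{-1}] is the inverse:
[    3   2/3  -1/3 ]
[ -9/5  -2/5  1/10 ]
[ -5/3  -1/3   1/6 ]

inverse = [3 2/3 -1/3; -9/5 -2/5 1/10; -5/3 -1/3 1/6]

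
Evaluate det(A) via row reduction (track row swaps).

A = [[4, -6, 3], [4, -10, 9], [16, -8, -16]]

Forward elimination:
R2 <- R2 - (1)*R1:  [  0  -4   6 ]
R3 <- R3 - (4)*R1:  [   0   16  -28 ]
R3 <- R3 - (-4)*R2:  [  0   0  -4 ]
Upper-triangular form:
[ 4  -6   3 ]
[ 0  -4   6 ]
[ 0   0  -4 ]
det(A) = (-1)^0 * (4) * (-4) * (-4) = 64  (0 row swaps -> sign +1)

det(A) = 64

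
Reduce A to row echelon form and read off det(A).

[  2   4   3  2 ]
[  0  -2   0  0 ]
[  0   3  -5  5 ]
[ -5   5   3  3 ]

det(A) = 370

Forward elimination:
R4 <- R4 - (-5/2)*R1:  [    0    15  21/2     8 ]
R3 <- R3 - (-3/2)*R2:  [  0   0  -5   5 ]
R4 <- R4 - (-15/2)*R2:  [    0     0  21/2     8 ]
R4 <- R4 - (-21/10)*R3:  [    0     0     0  37/2 ]
Upper-triangular form:
[ 2   4   3     2 ]
[ 0  -2   0     0 ]
[ 0   0  -5     5 ]
[ 0   0   0  37/2 ]
det(A) = (-1)^0 * (2) * (-2) * (-5) * (37/2) = 370  (0 row swaps -> sign +1)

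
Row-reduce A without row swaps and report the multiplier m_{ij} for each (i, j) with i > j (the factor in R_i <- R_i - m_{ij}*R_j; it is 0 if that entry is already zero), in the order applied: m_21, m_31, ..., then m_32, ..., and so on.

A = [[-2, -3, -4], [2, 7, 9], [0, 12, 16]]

multipliers: -1, 0, 3

Forward elimination:
R2 <- R2 - (-1)*R1:  [ 0  4  5 ]
R3: entry in column 1 is already 0 -> m_{31} = 0 (no row operation needed)
R3 <- R3 - (3)*R2:  [ 0  0  1 ]
Multipliers (in order of application): m_{21} = -1, m_{31} = 0, m_{32} = 3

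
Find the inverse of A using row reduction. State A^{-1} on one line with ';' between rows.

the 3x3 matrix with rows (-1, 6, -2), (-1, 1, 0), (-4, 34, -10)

Gauss-Jordan on [A | I]:
R1 <- (1/-1)*R1:  [  1  -6   2  |  -1   0   0 ]
R2 <- R2 - (-1)*R1:  [  0  -5   2  |  -1   1   0 ]
R3 <- R3 - (-4)*R1:  [  0  10  -2  |  -4   0   1 ]
R2 <- (1/-5)*R2:  [    0     1  -2/5  |   1/5  -1/5     0 ]
R1 <- R1 - (-6)*R2:  [    1     0  -2/5  |   1/5  -6/5     0 ]
R3 <- R3 - (10)*R2:  [  0   0   2  |  -6   2   1 ]
R3 <- (1/2)*R3:  [   0    0    1  |   -3    1  1/2 ]
R1 <- R1 - (-2/5)*R3:  [    1     0     0  |    -1  -4/5   1/5 ]
R2 <- R2 - (-2/5)*R3:  [   0    1    0  |   -1  1/5  1/5 ]
Right block of [I | A^{-1}] is the inverse:
[ -1  -4/5  1/5 ]
[ -1   1/5  1/5 ]
[ -3     1  1/2 ]

inverse = [-1 -4/5 1/5; -1 1/5 1/5; -3 1 1/2]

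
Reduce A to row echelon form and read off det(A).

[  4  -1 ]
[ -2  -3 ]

det(A) = -14

Forward elimination:
R2 <- R2 - (-1/2)*R1:  [    0  -7/2 ]
Upper-triangular form:
[ 4    -1 ]
[ 0  -7/2 ]
det(A) = (-1)^0 * (4) * (-7/2) = -14  (0 row swaps -> sign +1)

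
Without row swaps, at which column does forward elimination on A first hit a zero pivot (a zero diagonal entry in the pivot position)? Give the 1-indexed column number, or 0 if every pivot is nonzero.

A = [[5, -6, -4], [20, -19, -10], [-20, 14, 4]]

Naive forward elimination:
R2 <- R2 - (4)*R1:  [ 0  5  6 ]
R3 <- R3 - (-4)*R1:  [   0  -10  -12 ]
R3 <- R3 - (-2)*R2:  [ 0  0  0 ]
Matrix at this point:
[ 5  -6  -4 ]
[ 0   5   6 ]
[ 0   0   0 ]
Pivot entry (3,3) in the last row is zero and there are no rows below to swap with -> zero pivot in column 3 (A is singular).

first zero-pivot column = 3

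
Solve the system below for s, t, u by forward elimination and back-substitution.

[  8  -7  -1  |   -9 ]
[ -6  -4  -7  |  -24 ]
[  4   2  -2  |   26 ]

Forward elimination on [A|b]:
R2 <- R2 - (-3/4)*R1:  [      0   -37/4   -31/4  -123/4 ]
R3 <- R3 - (1/2)*R1:  [    0  11/2  -3/2  61/2 ]
R3 <- R3 - (-22/37)*R2:  [       0        0  -226/37   452/37 ]
Row echelon form:
[ 8     -7       -1  |      -9 ]
[ 0  -37/4    -31/4  |  -123/4 ]
[ 0      0  -226/37  |  452/37 ]
Back-substitution:
u = (452/37) / (-226/37) = -2
t = (-123/4 - (-31/4)*(-2)) / (-37/4) = 5
s = (-9 - (-7)*(5) - (-1)*(-2)) / 8 = 3

(3, 5, -2)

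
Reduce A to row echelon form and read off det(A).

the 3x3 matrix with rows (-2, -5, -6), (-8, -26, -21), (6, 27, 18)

Forward elimination:
R2 <- R2 - (4)*R1:  [  0  -6   3 ]
R3 <- R3 - (-3)*R1:  [  0  12   0 ]
R3 <- R3 - (-2)*R2:  [ 0  0  6 ]
Upper-triangular form:
[ -2  -5  -6 ]
[  0  -6   3 ]
[  0   0   6 ]
det(A) = (-1)^0 * (-2) * (-6) * (6) = 72  (0 row swaps -> sign +1)

det(A) = 72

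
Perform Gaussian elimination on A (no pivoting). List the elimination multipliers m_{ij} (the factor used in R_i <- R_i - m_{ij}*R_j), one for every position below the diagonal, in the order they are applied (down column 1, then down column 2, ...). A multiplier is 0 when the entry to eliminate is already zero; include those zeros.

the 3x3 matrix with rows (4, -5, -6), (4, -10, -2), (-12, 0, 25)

Forward elimination:
R2 <- R2 - (1)*R1:  [  0  -5   4 ]
R3 <- R3 - (-3)*R1:  [   0  -15    7 ]
R3 <- R3 - (3)*R2:  [  0   0  -5 ]
Multipliers (in order of application): m_{21} = 1, m_{31} = -3, m_{32} = 3

multipliers: 1, -3, 3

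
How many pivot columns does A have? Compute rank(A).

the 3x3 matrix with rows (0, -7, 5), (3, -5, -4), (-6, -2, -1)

rank(A) = 3

Row reduction:
R1 <-> R2   (pivot in column 1 was zero)
[  3  -5  -4 ]
[  0  -7   5 ]
[ -6  -2  -1 ]
R3 <- R3 - (-2)*R1:  [   0  -12   -9 ]
R3 <- R3 - (12/7)*R2:  [      0       0  -123/7 ]
Row echelon form:
[ 3  -5      -4 ]
[ 0  -7       5 ]
[ 0   0  -123/7 ]
Nonzero rows / pivot columns: 3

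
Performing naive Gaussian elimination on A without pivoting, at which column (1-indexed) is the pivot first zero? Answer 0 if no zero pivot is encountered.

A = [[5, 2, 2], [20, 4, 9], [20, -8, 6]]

first zero-pivot column = 0

Naive forward elimination:
R2 <- R2 - (4)*R1:  [  0  -4   1 ]
R3 <- R3 - (4)*R1:  [   0  -16   -2 ]
R3 <- R3 - (4)*R2:  [  0   0  -6 ]
All pivots nonzero; naive elimination completes without hitting a zero pivot.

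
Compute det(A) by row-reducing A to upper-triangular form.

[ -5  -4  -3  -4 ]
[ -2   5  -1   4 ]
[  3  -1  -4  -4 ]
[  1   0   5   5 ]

Forward elimination:
R2 <- R2 - (2/5)*R1:  [    0  33/5   1/5  28/5 ]
R3 <- R3 - (-3/5)*R1:  [     0  -17/5  -29/5  -32/5 ]
R4 <- R4 - (-1/5)*R1:  [    0  -4/5  22/5  21/5 ]
R3 <- R3 - (-17/33)*R2:  [       0        0  -188/33  -116/33 ]
R4 <- R4 - (-4/33)*R2:  [      0       0  146/33  161/33 ]
R4 <- R4 - (-73/94)*R3:  [      0       0       0  101/47 ]
Upper-triangular form:
[ -5    -4       -3       -4 ]
[  0  33/5      1/5     28/5 ]
[  0     0  -188/33  -116/33 ]
[  0     0        0   101/47 ]
det(A) = (-1)^0 * (-5) * (33/5) * (-188/33) * (101/47) = 404  (0 row swaps -> sign +1)

det(A) = 404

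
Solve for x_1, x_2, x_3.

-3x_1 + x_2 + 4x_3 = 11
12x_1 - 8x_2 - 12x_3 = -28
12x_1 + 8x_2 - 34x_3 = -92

Forward elimination on [A|b]:
R2 <- R2 - (-4)*R1:  [  0  -4   4  16 ]
R3 <- R3 - (-4)*R1:  [   0   12  -18  -48 ]
R3 <- R3 - (-3)*R2:  [  0   0  -6   0 ]
Row echelon form:
[ -3   1   4  |  11 ]
[  0  -4   4  |  16 ]
[  0   0  -6  |   0 ]
Back-substitution:
x_3 = (0) / -6 = 0
x_2 = (16 - (4)*(0)) / -4 = -4
x_1 = (11 - (1)*(-4) - (4)*(0)) / -3 = -5

(-5, -4, 0)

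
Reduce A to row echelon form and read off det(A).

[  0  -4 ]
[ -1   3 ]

Forward elimination:
R1 <-> R2   (pivot in column 1 was zero)
[ -1   3 ]
[  0  -4 ]
Upper-triangular form:
[ -1   3 ]
[  0  -4 ]
det(A) = (-1)^1 * (-1) * (-4) = -4  (1 row swap -> sign -1)

det(A) = -4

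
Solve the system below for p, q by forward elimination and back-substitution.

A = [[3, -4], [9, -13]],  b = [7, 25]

Forward elimination on [A|b]:
R2 <- R2 - (3)*R1:  [  0  -1   4 ]
Row echelon form:
[ 3  -4  |  7 ]
[ 0  -1  |  4 ]
Back-substitution:
q = (4) / -1 = -4
p = (7 - (-4)*(-4)) / 3 = -3

(-3, -4)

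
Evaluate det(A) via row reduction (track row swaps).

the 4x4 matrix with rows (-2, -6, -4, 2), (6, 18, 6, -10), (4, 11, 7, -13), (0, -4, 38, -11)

Forward elimination:
R2 <- R2 - (-3)*R1:  [  0   0  -6  -4 ]
R3 <- R3 - (-2)*R1:  [  0  -1  -1  -9 ]
R2 <-> R3   (pivot in column 2 was zero)
[ -2  -6  -4    2 ]
[  0  -1  -1   -9 ]
[  0   0  -6   -4 ]
[  0  -4  38  -11 ]
R4 <- R4 - (4)*R2:  [  0   0  42  25 ]
R4 <- R4 - (-7)*R3:  [  0   0   0  -3 ]
Upper-triangular form:
[ -2  -6  -4   2 ]
[  0  -1  -1  -9 ]
[  0   0  -6  -4 ]
[  0   0   0  -3 ]
det(A) = (-1)^1 * (-2) * (-1) * (-6) * (-3) = -36  (1 row swap -> sign -1)

det(A) = -36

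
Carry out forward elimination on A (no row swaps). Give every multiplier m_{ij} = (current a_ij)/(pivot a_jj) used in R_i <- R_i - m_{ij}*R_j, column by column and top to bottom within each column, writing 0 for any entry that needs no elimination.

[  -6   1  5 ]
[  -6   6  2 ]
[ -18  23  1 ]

multipliers: 1, 3, 4

Forward elimination:
R2 <- R2 - (1)*R1:  [  0   5  -3 ]
R3 <- R3 - (3)*R1:  [   0   20  -14 ]
R3 <- R3 - (4)*R2:  [  0   0  -2 ]
Multipliers (in order of application): m_{21} = 1, m_{31} = 3, m_{32} = 4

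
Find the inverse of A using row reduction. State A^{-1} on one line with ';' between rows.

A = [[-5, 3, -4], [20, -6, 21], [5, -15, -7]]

Gauss-Jordan on [A | I]:
R1 <- (1/-5)*R1:  [    1  -3/5   4/5  |  -1/5     0     0 ]
R2 <- R2 - (20)*R1:  [ 0  6  5  |  4  1  0 ]
R3 <- R3 - (5)*R1:  [   0  -12  -11  |    1    0    1 ]
R2 <- (1/6)*R2:  [   0    1  5/6  |  2/3  1/6    0 ]
R1 <- R1 - (-3/5)*R2:  [     1      0  13/10  |    1/5   1/10      0 ]
R3 <- R3 - (-12)*R2:  [  0   0  -1  |   9   2   1 ]
R3 <- (1/-1)*R3:  [  0   0   1  |  -9  -2  -1 ]
R1 <- R1 - (13/10)*R3:  [      1       0       0  |  119/10   27/10   13/10 ]
R2 <- R2 - (5/6)*R3:  [    0     1     0  |  49/6  11/6   5/6 ]
Right block of [I | A^{-1}] is the inverse:
[ 119/10  27/10  13/10 ]
[   49/6   11/6    5/6 ]
[     -9     -2     -1 ]

inverse = [119/10 27/10 13/10; 49/6 11/6 5/6; -9 -2 -1]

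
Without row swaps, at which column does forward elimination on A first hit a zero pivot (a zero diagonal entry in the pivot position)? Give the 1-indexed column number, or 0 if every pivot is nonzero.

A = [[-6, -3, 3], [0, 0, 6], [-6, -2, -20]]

first zero-pivot column = 2

Naive forward elimination:
R3 <- R3 - (1)*R1:  [   0    1  -23 ]
Matrix at this point:
[ -6  -3    3 ]
[  0   0    6 ]
[  0   1  -23 ]
Pivot entry (2,2) is zero but row 3 has 1 in column 2 -> naive elimination stops; a row interchange (e.g. R2 <-> R3) would be required here.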